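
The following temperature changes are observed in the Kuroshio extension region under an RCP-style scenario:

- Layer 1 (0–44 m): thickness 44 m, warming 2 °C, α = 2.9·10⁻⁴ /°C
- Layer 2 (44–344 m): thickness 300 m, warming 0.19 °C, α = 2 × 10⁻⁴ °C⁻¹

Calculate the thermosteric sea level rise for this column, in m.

about 0.0369 m

2.9×10⁻⁴ × 2 × 44 = 0.02552 m
44–344 m: 0.19 × 2×10⁻⁴ × 300 = 0.01140 m
Δh = 0.02552 + 0.01140 = 0.03692 m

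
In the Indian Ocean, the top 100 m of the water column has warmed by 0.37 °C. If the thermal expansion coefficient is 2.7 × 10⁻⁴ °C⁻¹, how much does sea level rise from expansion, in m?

about 0.010 m

Δh = αΔT·H = 2.7×10⁻⁴ × 0.37 × 100 = 0.00999 m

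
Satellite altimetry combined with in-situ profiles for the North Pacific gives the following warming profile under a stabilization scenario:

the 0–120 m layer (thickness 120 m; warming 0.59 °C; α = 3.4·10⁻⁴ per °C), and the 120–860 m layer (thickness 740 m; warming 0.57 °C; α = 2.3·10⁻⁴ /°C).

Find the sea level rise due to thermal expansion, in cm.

Δh = 12 cm

0–120 m: 120 × 0.59 × 3.4×10⁻⁴ = 0.024072 m
Layer 2: 0.57 × 740 × 2.3×10⁻⁴ = 0.097014 m
Δh = 0.024072 + 0.097014 = 0.121086 m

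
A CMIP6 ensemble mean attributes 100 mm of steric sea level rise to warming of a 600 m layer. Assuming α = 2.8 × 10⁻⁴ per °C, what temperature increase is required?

ΔT ≈ 0.595 K

ΔT = Δh/(αH) = 0.1 / (2.8×10⁻⁴ × 600) ≈ 0.5952 K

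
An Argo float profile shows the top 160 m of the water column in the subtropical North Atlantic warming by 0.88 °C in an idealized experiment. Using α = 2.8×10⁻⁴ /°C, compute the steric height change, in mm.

Δh = αΔT·H = 2.8×10⁻⁴ × 0.88 × 160 = 0.039424 m

39 mm of thermosteric rise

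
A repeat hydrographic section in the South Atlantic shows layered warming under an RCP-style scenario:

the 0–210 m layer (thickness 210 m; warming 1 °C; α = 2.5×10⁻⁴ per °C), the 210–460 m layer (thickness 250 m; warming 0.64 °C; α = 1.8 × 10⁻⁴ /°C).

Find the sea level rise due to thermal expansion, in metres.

Δh ≈ 0.0813 m

Layer 1: 2.5×10⁻⁴ × 1 × 210 = 0.05250 m
0.64 × 250 × 1.8×10⁻⁴ = 0.02880 m
Δh = 0.05250 + 0.02880 = 0.08130 m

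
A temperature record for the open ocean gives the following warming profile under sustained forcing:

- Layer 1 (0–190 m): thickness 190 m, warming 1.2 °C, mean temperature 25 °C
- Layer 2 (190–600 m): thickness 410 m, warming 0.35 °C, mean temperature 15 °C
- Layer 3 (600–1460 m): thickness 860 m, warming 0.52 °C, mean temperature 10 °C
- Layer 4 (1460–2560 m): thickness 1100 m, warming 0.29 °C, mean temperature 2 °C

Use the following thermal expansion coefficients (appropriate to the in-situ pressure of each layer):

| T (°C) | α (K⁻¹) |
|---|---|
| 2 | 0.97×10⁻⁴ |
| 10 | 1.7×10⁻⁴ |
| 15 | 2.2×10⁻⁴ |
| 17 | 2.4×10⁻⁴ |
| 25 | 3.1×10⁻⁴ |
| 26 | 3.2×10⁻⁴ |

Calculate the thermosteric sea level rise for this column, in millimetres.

209 mm

Layer 1 at 25 °C → α = 3.1×10⁻⁴ K⁻¹
Layer 2 at 15 °C → α = 2.2×10⁻⁴ K⁻¹
Layer 3 at 10 °C → α = 1.7×10⁻⁴ K⁻¹
Layer 4 at 2 °C → α = 0.97×10⁻⁴ K⁻¹
Layer 1: 3.1×10⁻⁴ × 1.2 × 190 = 0.07068 m
0.35 × 2.2×10⁻⁴ × 410 = 0.03157 m
Layer 3: 1.7×10⁻⁴ × 0.52 × 860 = 0.076024 m
1460–2560 m: 1100 × 0.29 × 0.97×10⁻⁴ = 0.030943 m
Δh = 0.07068 + 0.03157 + 0.076024 + 0.030943 = 0.209217 m ≈ 209 mm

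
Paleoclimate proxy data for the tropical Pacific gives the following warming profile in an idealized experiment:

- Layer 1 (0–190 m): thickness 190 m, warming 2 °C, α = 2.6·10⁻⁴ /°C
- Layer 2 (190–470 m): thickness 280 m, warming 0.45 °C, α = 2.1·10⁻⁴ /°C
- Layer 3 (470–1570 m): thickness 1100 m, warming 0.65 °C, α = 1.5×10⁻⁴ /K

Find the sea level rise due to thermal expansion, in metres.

0–190 m: 2 × 2.6×10⁻⁴ × 190 = 0.09880 m
280 × 0.45 × 2.1×10⁻⁴ = 0.02646 m
470–1570 m: 1100 × 0.65 × 1.5×10⁻⁴ = 0.10725 m
Δh = 0.09880 + 0.02646 + 0.10725 = 0.23251 m

Δh = 0.233 m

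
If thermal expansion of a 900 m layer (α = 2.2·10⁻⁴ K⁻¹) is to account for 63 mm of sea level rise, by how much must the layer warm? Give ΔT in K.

ΔT = Δh/(αH) = 0.063 / (2.2×10⁻⁴ × 900) ≈ 0.3182 K

0.318 K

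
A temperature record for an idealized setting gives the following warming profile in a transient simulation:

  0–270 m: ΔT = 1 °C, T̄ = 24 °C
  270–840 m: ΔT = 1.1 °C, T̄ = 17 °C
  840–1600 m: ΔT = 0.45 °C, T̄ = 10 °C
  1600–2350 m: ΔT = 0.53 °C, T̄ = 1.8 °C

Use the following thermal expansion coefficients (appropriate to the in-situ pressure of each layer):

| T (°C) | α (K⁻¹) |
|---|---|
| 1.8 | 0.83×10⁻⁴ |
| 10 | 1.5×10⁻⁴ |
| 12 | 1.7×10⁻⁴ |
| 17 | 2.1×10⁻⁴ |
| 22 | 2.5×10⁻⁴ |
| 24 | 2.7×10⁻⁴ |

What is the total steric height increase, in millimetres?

Layer 1 at 24 °C → α = 2.7×10⁻⁴ K⁻¹
Layer 2 at 17 °C → α = 2.1×10⁻⁴ K⁻¹
Layer 3 at 10 °C → α = 1.5×10⁻⁴ K⁻¹
Layer 4 at 1.8 °C → α = 0.83×10⁻⁴ K⁻¹
1 × 270 × 2.7×10⁻⁴ = 0.07290 m
Layer 2: 2.1×10⁻⁴ × 570 × 1.1 = 0.13167 m
Layer 3: 1.5×10⁻⁴ × 760 × 0.45 = 0.05130 m
750 × 0.53 × 0.83×10⁻⁴ = 0.0329925 m
Δh = 0.07290 + 0.13167 + 0.05130 + 0.0329925 = 0.2888625 m

289 mm of thermosteric rise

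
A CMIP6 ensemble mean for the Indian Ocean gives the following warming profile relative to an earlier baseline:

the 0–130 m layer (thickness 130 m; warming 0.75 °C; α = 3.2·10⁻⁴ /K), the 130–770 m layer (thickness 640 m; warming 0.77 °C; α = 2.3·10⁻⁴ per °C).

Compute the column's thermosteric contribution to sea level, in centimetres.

14.5 cm

0.75 × 130 × 3.2×10⁻⁴ = 0.03120 m
130–770 m: 640 × 2.3×10⁻⁴ × 0.77 = 0.113344 m
Δh = 0.03120 + 0.113344 = 0.144544 m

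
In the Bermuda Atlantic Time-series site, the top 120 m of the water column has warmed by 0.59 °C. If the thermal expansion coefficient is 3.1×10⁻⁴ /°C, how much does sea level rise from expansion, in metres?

Δh ≈ 0.0219 m

Δh = αΔT·H = 3.1×10⁻⁴ × 0.59 × 120 = 0.021948 m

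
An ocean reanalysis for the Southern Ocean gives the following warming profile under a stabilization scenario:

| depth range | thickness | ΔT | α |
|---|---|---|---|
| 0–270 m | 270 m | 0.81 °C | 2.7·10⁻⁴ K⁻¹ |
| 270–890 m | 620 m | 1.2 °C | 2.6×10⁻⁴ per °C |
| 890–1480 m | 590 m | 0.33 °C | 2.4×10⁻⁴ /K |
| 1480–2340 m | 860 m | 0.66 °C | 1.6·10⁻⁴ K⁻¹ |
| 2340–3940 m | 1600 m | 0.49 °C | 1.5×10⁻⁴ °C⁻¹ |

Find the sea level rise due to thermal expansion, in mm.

270 × 0.81 × 2.7×10⁻⁴ = 0.059049 m
620 × 2.6×10⁻⁴ × 1.2 = 0.19344 m
890–1480 m: 590 × 0.33 × 2.4×10⁻⁴ = 0.046728 m
Layer 4: 0.66 × 1.6×10⁻⁴ × 860 = 0.090816 m
1.5×10⁻⁴ × 0.49 × 1600 = 0.11760 m
Δh = 0.059049 + 0.19344 + 0.046728 + 0.090816 + 0.11760 = 0.507633 m ≈ 508 mm

Δh ≈ 508 mm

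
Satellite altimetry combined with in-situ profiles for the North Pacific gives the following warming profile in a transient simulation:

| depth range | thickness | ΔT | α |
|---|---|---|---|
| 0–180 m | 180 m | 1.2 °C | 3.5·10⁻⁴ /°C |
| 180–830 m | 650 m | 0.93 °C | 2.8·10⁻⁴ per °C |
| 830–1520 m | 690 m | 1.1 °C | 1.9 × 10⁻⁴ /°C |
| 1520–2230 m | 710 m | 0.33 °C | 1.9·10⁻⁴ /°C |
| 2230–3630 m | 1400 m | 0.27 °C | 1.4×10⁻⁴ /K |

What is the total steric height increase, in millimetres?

487 mm of thermosteric rise

0–180 m: 1.2 × 180 × 3.5×10⁻⁴ = 0.07560 m
180–830 m: 650 × 2.8×10⁻⁴ × 0.93 = 0.16926 m
Layer 3: 690 × 1.9×10⁻⁴ × 1.1 = 0.14421 m
1520–2230 m: 0.33 × 710 × 1.9×10⁻⁴ = 0.044517 m
Layer 5: 0.27 × 1400 × 1.4×10⁻⁴ = 0.05292 m
Δh = 0.07560 + 0.16926 + 0.14421 + 0.044517 + 0.05292 = 0.486507 m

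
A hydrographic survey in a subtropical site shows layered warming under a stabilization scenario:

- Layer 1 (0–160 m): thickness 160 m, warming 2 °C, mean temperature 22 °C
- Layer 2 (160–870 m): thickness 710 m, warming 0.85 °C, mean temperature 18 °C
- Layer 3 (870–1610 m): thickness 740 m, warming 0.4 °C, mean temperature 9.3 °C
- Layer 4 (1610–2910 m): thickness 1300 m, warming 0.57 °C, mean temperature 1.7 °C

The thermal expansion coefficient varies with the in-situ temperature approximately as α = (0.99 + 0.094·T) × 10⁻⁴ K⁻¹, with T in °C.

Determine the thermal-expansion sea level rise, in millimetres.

Δh = 400 mm

Layer 1: α = (0.99 + 0.094×22)×10⁻⁴ = 3.058×10⁻⁴ K⁻¹
Layer 2: α = (0.99 + 0.094×18)×10⁻⁴ = 2.682×10⁻⁴ K⁻¹
Layer 3: α = (0.99 + 0.094×9.3)×10⁻⁴ = 1.8642×10⁻⁴ K⁻¹
Layer 4: α = (0.99 + 0.094×1.7)×10⁻⁴ = 1.1498×10⁻⁴ K⁻¹
160 × 3.058×10⁻⁴ × 2 = 0.097856 m
710 × 2.682×10⁻⁴ × 0.85 = 0.1618587 m
870–1610 m: 740 × 1.8642×10⁻⁴ × 0.4 = 0.05518032 m
1610–2910 m: 0.57 × 1300 × 1.1498×10⁻⁴ = 0.08520018 m
Δh = 0.097856 + 0.1618587 + 0.05518032 + 0.08520018 = 0.4000952 m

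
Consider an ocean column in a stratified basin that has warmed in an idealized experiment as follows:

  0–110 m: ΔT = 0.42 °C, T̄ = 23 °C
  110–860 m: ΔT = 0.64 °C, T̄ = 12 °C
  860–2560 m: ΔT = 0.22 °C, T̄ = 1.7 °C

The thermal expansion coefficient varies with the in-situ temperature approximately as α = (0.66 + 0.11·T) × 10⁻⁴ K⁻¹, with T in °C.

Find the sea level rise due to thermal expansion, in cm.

Layer 1: α = (0.66 + 0.11×23)×10⁻⁴ = 3.19×10⁻⁴ K⁻¹
Layer 2: α = (0.66 + 0.11×12)×10⁻⁴ = 1.98×10⁻⁴ K⁻¹
Layer 3: α = (0.66 + 0.11×1.7)×10⁻⁴ = 0.847×10⁻⁴ K⁻¹
0.42 × 110 × 3.19×10⁻⁴ = 0.0147378 m
110–860 m: 750 × 1.98×10⁻⁴ × 0.64 = 0.09504 m
860–2560 m: 1700 × 0.22 × 0.847×10⁻⁴ = 0.0316778 m
Δh = 0.0147378 + 0.09504 + 0.0316778 = 0.1414556 m

Δh = 14.1 cm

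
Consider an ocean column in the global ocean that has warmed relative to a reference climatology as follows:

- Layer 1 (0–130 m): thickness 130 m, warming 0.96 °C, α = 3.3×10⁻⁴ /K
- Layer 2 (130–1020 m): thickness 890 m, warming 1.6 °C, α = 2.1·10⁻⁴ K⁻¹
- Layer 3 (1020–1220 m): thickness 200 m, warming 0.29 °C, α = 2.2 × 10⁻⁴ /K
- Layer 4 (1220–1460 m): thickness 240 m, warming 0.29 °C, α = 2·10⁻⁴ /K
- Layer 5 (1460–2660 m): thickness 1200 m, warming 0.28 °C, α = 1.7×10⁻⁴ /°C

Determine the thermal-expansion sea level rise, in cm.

Δh ≈ 42 cm

0.96 × 130 × 3.3×10⁻⁴ = 0.041184 m
1.6 × 2.1×10⁻⁴ × 890 = 0.29904 m
0.29 × 2.2×10⁻⁴ × 200 = 0.01276 m
1220–1460 m: 0.29 × 240 × 2×10⁻⁴ = 0.01392 m
Layer 5: 1.7×10⁻⁴ × 1200 × 0.28 = 0.05712 m
Δh = 0.041184 + 0.29904 + 0.01276 + 0.01392 + 0.05712 = 0.424024 m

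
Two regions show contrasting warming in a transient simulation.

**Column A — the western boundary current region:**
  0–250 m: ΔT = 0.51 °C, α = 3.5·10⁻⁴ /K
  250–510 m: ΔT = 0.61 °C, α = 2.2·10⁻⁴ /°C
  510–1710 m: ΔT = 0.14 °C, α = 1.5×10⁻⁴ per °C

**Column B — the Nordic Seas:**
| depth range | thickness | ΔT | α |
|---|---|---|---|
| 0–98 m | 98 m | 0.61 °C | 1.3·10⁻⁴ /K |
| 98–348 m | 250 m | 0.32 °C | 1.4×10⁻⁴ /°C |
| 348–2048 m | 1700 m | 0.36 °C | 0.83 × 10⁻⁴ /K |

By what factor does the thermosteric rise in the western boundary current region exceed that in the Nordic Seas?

A 0–250 m: 0.51 × 250 × 3.5×10⁻⁴ = 0.044625 m
A Layer 2: 0.61 × 2.2×10⁻⁴ × 260 = 0.034892 m
A 510–1710 m: 1.5×10⁻⁴ × 1200 × 0.14 = 0.02520 m
A total: 0.104717 m
B 0–98 m: 1.3×10⁻⁴ × 98 × 0.61 = 0.0077714 m
B 250 × 0.32 × 1.4×10⁻⁴ = 0.01120 m
B 1700 × 0.36 × 0.83×10⁻⁴ = 0.050796 m
B total: 0.0697674 m
Ratio: 0.104717 / 0.0697674 ≈ 1.501

a factor of 1.5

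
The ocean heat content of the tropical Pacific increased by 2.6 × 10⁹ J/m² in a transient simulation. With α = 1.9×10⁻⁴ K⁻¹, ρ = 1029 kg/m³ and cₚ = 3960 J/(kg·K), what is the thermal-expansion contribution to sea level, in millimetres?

Δh = αQ/(ρcₚ) = 1.9×10⁻⁴ × 2.6×10⁹ / (1029 × 3960) ≈ 0.12123 m

121 mm of thermosteric rise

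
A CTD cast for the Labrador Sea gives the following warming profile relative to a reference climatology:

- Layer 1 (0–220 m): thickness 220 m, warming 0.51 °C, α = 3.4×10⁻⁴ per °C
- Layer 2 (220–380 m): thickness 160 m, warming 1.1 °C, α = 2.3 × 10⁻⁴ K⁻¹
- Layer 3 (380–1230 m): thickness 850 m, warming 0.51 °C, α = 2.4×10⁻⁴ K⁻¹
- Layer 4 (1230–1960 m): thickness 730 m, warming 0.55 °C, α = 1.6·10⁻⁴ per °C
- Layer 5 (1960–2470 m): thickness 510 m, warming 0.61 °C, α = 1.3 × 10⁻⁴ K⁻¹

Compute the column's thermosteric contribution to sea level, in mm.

287 mm

220 × 3.4×10⁻⁴ × 0.51 = 0.038148 m
220–380 m: 160 × 2.3×10⁻⁴ × 1.1 = 0.04048 m
Layer 3: 2.4×10⁻⁴ × 0.51 × 850 = 0.10404 m
1230–1960 m: 1.6×10⁻⁴ × 0.55 × 730 = 0.06424 m
1.3×10⁻⁴ × 510 × 0.61 = 0.040443 m
Δh = 0.038148 + 0.04048 + 0.10404 + 0.06424 + 0.040443 = 0.287351 m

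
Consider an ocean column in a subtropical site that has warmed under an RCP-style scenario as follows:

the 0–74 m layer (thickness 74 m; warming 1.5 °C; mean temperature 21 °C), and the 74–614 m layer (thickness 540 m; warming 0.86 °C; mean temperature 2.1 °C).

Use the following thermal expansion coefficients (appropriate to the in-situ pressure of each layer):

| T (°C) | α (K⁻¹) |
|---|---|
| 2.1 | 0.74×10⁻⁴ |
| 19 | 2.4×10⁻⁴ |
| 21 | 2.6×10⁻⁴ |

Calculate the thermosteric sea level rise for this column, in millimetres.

Layer 1 at 21 °C → α = 2.6×10⁻⁴ K⁻¹
Layer 2 at 2.1 °C → α = 0.74×10⁻⁴ K⁻¹
0–74 m: 1.5 × 74 × 2.6×10⁻⁴ = 0.02886 m
Layer 2: 540 × 0.86 × 0.74×10⁻⁴ = 0.0343656 m
Δh = 0.02886 + 0.0343656 = 0.0632256 m

63.2 mm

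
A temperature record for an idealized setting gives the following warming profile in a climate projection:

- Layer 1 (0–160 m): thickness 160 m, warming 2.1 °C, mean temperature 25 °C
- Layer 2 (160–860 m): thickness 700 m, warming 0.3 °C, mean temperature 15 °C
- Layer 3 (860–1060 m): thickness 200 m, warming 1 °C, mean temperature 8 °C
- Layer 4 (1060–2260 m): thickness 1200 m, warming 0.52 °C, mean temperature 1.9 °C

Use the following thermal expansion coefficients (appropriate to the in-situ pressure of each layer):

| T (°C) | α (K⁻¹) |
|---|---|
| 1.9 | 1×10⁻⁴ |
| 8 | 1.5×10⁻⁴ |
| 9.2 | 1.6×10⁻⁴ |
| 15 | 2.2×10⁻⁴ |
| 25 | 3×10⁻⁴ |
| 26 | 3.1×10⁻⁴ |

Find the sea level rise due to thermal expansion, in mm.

Δh ≈ 240 mm

Layer 1 at 25 °C → α = 3×10⁻⁴ K⁻¹
Layer 2 at 15 °C → α = 2.2×10⁻⁴ K⁻¹
Layer 3 at 8 °C → α = 1.5×10⁻⁴ K⁻¹
Layer 4 at 1.9 °C → α = 1×10⁻⁴ K⁻¹
Layer 1: 3×10⁻⁴ × 2.1 × 160 = 0.10080 m
160–860 m: 700 × 0.3 × 2.2×10⁻⁴ = 0.04620 m
Layer 3: 1 × 200 × 1.5×10⁻⁴ = 0.03000 m
1200 × 0.52 × 1×10⁻⁴ = 0.06240 m
Δh = 0.10080 + 0.04620 + 0.03000 + 0.06240 = 0.23940 m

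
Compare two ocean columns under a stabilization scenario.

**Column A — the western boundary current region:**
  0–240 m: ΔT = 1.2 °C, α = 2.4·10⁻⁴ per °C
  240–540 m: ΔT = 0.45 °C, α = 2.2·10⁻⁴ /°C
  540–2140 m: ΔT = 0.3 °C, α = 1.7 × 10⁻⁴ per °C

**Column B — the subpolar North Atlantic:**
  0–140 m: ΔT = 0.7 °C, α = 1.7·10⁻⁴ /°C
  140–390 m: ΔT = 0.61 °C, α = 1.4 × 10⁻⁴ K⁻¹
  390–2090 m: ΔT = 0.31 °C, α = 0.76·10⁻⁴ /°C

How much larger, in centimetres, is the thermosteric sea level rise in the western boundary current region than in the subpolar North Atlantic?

A Layer 1: 1.2 × 2.4×10⁻⁴ × 240 = 0.06912 m
A Layer 2: 2.2×10⁻⁴ × 0.45 × 300 = 0.02970 m
A 0.3 × 1.7×10⁻⁴ × 1600 = 0.08160 m
A total: 0.18042 m
B 1.7×10⁻⁴ × 0.7 × 140 = 0.01666 m
B 140–390 m: 1.4×10⁻⁴ × 250 × 0.61 = 0.02135 m
B 390–2090 m: 0.31 × 1700 × 0.76×10⁻⁴ = 0.040052 m
B total: 0.078062 m
Difference: 0.18042 − 0.078062 = 0.102358 m

10.2 cm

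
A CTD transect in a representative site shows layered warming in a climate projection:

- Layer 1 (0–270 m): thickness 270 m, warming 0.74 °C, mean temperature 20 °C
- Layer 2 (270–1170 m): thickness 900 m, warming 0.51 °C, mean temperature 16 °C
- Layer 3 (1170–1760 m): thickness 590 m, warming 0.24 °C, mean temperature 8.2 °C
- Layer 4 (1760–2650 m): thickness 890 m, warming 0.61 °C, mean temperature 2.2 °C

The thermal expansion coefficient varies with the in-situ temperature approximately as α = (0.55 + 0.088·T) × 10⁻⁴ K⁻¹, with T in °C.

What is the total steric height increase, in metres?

Layer 1: α = (0.55 + 0.088×20)×10⁻⁴ = 2.31×10⁻⁴ K⁻¹
Layer 2: α = (0.55 + 0.088×16)×10⁻⁴ = 1.958×10⁻⁴ K⁻¹
Layer 3: α = (0.55 + 0.088×8.2)×10⁻⁴ = 1.2716×10⁻⁴ K⁻¹
Layer 4: α = (0.55 + 0.088×2.2)×10⁻⁴ = 0.7436×10⁻⁴ K⁻¹
0–270 m: 0.74 × 270 × 2.31×10⁻⁴ = 0.0461538 m
1.958×10⁻⁴ × 900 × 0.51 = 0.0898722 m
0.24 × 1.2716×10⁻⁴ × 590 = 0.018005856 m
1760–2650 m: 890 × 0.7436×10⁻⁴ × 0.61 = 0.040370044 m
Δh = 0.0461538 + 0.0898722 + 0.018005856 + 0.040370044 = 0.1944019 m

0.194 m of thermosteric rise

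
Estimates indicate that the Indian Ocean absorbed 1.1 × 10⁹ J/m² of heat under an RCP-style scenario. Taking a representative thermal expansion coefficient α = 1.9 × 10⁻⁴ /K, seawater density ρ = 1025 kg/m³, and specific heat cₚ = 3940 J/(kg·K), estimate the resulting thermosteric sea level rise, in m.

Δh ≈ 0.052 m

Δh = αQ/(ρcₚ) = 1.9×10⁻⁴ × 1.1×10⁹ / (1025 × 3940) ≈ 0.051752 m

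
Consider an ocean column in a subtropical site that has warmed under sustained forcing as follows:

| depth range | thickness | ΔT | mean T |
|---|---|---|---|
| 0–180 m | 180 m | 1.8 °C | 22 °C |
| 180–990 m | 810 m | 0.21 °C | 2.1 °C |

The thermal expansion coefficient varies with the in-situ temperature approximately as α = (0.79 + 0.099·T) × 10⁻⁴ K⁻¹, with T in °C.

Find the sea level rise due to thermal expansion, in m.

0.113 m of thermosteric rise

Layer 1: α = (0.79 + 0.099×22)×10⁻⁴ = 2.968×10⁻⁴ K⁻¹
Layer 2: α = (0.79 + 0.099×2.1)×10⁻⁴ = 0.9979×10⁻⁴ K⁻¹
0–180 m: 180 × 2.968×10⁻⁴ × 1.8 = 0.0961632 m
180–990 m: 0.21 × 810 × 0.9979×10⁻⁴ = 0.016974279 m
Δh = 0.0961632 + 0.016974279 = 0.113137479 m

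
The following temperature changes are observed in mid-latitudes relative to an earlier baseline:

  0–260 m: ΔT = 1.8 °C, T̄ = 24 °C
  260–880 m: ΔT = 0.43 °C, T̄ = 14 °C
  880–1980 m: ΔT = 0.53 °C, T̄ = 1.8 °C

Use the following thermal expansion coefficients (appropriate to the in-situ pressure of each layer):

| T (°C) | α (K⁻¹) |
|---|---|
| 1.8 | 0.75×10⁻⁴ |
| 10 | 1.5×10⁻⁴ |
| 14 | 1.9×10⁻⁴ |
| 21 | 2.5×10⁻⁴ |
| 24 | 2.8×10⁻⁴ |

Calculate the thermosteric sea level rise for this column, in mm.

Layer 1 at 24 °C → α = 2.8×10⁻⁴ K⁻¹
Layer 2 at 14 °C → α = 1.9×10⁻⁴ K⁻¹
Layer 3 at 1.8 °C → α = 0.75×10⁻⁴ K⁻¹
0–260 m: 2.8×10⁻⁴ × 260 × 1.8 = 0.13104 m
260–880 m: 1.9×10⁻⁴ × 620 × 0.43 = 0.050654 m
1100 × 0.53 × 0.75×10⁻⁴ = 0.043725 m
Δh = 0.13104 + 0.050654 + 0.043725 = 0.225419 m

230 mm of thermosteric rise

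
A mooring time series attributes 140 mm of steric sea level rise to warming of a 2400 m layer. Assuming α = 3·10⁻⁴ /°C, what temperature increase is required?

0.19 K

ΔT = Δh/(αH) = 0.14 / (3×10⁻⁴ × 2400) ≈ 0.1944 K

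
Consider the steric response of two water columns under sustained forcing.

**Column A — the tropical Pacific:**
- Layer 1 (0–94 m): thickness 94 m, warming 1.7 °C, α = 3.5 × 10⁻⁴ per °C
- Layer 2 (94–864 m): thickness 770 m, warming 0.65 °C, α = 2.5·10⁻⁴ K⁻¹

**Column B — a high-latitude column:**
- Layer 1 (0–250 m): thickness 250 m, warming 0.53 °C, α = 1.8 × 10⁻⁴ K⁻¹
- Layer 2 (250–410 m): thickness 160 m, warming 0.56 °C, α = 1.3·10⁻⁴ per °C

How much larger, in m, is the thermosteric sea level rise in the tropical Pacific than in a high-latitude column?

A Layer 1: 1.7 × 94 × 3.5×10⁻⁴ = 0.05593 m
A 94–864 m: 0.65 × 770 × 2.5×10⁻⁴ = 0.125125 m
A total: 0.181055 m
B 1.8×10⁻⁴ × 250 × 0.53 = 0.02385 m
B 250–410 m: 160 × 1.3×10⁻⁴ × 0.56 = 0.011648 m
B total: 0.035498 m
Difference: 0.181055 − 0.035498 = 0.145557 m

Δh_A − Δh_B ≈ 0.146 m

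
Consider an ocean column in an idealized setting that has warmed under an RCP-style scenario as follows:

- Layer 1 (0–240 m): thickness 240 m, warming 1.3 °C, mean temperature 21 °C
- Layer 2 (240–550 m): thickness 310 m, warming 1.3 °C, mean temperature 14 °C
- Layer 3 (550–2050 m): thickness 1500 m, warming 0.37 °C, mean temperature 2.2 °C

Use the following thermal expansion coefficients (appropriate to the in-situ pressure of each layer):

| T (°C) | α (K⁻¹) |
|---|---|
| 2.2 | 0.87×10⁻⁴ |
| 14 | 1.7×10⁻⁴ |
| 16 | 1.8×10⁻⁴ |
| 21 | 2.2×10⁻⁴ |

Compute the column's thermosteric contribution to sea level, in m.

Layer 1 at 21 °C → α = 2.2×10⁻⁴ K⁻¹
Layer 2 at 14 °C → α = 1.7×10⁻⁴ K⁻¹
Layer 3 at 2.2 °C → α = 0.87×10⁻⁴ K⁻¹
0–240 m: 240 × 2.2×10⁻⁴ × 1.3 = 0.06864 m
240–550 m: 1.3 × 1.7×10⁻⁴ × 310 = 0.06851 m
Layer 3: 0.87×10⁻⁴ × 0.37 × 1500 = 0.048285 m
Δh = 0.06864 + 0.06851 + 0.048285 = 0.185435 m ≈ 0.185 m

Δh ≈ 0.185 m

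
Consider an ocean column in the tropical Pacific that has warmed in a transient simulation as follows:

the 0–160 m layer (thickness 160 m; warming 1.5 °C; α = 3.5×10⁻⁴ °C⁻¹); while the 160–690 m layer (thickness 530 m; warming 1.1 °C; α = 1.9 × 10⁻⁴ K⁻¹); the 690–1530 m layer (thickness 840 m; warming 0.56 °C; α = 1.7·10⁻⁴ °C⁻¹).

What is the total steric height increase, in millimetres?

0–160 m: 1.5 × 3.5×10⁻⁴ × 160 = 0.08400 m
530 × 1.1 × 1.9×10⁻⁴ = 0.11077 m
Layer 3: 1.7×10⁻⁴ × 0.56 × 840 = 0.079968 m
Δh = 0.08400 + 0.11077 + 0.079968 = 0.274738 m ≈ 275 mm

Δh = 275 mm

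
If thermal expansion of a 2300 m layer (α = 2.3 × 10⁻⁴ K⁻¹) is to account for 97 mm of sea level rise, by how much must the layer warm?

ΔT = Δh/(αH) = 0.097 / (2.3×10⁻⁴ × 2300) ≈ 0.1834 K

0.18 K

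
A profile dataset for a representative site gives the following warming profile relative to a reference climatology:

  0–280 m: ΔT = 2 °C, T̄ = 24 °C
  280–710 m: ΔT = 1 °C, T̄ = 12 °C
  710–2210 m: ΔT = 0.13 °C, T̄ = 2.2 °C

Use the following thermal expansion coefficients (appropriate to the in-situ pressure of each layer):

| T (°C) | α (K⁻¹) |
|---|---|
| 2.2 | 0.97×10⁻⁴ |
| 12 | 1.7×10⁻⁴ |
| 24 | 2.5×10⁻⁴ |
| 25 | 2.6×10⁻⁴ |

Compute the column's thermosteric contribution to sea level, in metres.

Δh = 0.232 m

Layer 1 at 24 °C → α = 2.5×10⁻⁴ K⁻¹
Layer 2 at 12 °C → α = 1.7×10⁻⁴ K⁻¹
Layer 3 at 2.2 °C → α = 0.97×10⁻⁴ K⁻¹
2 × 280 × 2.5×10⁻⁴ = 0.14000 m
Layer 2: 1 × 1.7×10⁻⁴ × 430 = 0.07310 m
710–2210 m: 0.13 × 1500 × 0.97×10⁻⁴ = 0.018915 m
Δh = 0.14000 + 0.07310 + 0.018915 = 0.232015 m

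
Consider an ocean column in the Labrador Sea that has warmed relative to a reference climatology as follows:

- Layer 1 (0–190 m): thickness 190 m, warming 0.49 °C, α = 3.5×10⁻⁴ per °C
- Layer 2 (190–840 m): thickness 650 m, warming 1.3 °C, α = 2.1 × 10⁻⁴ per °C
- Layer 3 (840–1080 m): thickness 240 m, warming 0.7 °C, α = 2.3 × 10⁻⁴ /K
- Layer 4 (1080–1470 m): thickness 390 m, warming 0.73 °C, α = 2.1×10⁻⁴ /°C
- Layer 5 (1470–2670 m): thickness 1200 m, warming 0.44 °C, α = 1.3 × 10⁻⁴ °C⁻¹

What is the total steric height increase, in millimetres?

0–190 m: 3.5×10⁻⁴ × 190 × 0.49 = 0.032585 m
190–840 m: 2.1×10⁻⁴ × 650 × 1.3 = 0.17745 m
840–1080 m: 2.3×10⁻⁴ × 0.7 × 240 = 0.03864 m
390 × 2.1×10⁻⁴ × 0.73 = 0.059787 m
1470–2670 m: 1200 × 0.44 × 1.3×10⁻⁴ = 0.06864 m
Δh = 0.032585 + 0.17745 + 0.03864 + 0.059787 + 0.06864 = 0.377102 m ≈ 377 mm

377 mm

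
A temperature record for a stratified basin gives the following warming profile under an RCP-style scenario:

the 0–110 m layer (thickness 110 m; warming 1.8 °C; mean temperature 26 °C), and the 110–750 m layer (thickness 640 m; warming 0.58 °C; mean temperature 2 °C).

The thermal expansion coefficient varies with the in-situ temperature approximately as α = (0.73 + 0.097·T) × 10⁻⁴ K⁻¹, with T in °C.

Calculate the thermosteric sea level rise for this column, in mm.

about 99 mm

Layer 1: α = (0.73 + 0.097×26)×10⁻⁴ = 3.252×10⁻⁴ K⁻¹
Layer 2: α = (0.73 + 0.097×2)×10⁻⁴ = 0.924×10⁻⁴ K⁻¹
1.8 × 110 × 3.252×10⁻⁴ = 0.0643896 m
Layer 2: 0.924×10⁻⁴ × 640 × 0.58 = 0.03429888 m
Δh = 0.0643896 + 0.03429888 = 0.09868848 m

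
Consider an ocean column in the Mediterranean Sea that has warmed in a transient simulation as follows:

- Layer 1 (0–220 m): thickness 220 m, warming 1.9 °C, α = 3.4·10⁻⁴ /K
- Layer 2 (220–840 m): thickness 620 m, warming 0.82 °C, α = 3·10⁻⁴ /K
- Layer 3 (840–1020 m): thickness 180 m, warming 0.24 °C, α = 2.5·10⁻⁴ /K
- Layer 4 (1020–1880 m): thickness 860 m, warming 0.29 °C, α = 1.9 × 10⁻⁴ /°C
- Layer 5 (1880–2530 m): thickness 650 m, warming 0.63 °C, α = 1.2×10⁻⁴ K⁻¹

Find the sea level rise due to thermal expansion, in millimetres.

400 mm

Layer 1: 3.4×10⁻⁴ × 1.9 × 220 = 0.14212 m
220–840 m: 0.82 × 3×10⁻⁴ × 620 = 0.15252 m
Layer 3: 180 × 2.5×10⁻⁴ × 0.24 = 0.01080 m
1020–1880 m: 1.9×10⁻⁴ × 0.29 × 860 = 0.047386 m
1880–2530 m: 0.63 × 650 × 1.2×10⁻⁴ = 0.04914 m
Δh = 0.14212 + 0.15252 + 0.01080 + 0.047386 + 0.04914 = 0.401966 m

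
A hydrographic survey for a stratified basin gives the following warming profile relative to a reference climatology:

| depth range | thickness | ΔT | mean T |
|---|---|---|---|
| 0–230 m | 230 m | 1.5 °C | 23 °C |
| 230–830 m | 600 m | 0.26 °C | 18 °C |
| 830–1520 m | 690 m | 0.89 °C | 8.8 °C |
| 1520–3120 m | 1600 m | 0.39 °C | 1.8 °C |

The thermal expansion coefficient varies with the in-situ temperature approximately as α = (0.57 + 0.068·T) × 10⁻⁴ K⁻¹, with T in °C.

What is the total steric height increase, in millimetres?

Layer 1: α = (0.57 + 0.068×23)×10⁻⁴ = 2.134×10⁻⁴ K⁻¹
Layer 2: α = (0.57 + 0.068×18)×10⁻⁴ = 1.794×10⁻⁴ K⁻¹
Layer 3: α = (0.57 + 0.068×8.8)×10⁻⁴ = 1.1684×10⁻⁴ K⁻¹
Layer 4: α = (0.57 + 0.068×1.8)×10⁻⁴ = 0.6924×10⁻⁴ K⁻¹
Layer 1: 1.5 × 2.134×10⁻⁴ × 230 = 0.073623 m
1.794×10⁻⁴ × 600 × 0.26 = 0.0279864 m
830–1520 m: 1.1684×10⁻⁴ × 0.89 × 690 = 0.071751444 m
1520–3120 m: 0.6924×10⁻⁴ × 1600 × 0.39 = 0.04320576 m
Δh = 0.073623 + 0.0279864 + 0.071751444 + 0.04320576 = 0.216566604 m ≈ 217 mm

217 mm of thermosteric rise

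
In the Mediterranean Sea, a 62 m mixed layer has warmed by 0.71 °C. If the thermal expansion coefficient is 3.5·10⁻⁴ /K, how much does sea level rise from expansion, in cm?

Δh ≈ 1.54 cm

Δh = αΔT·H = 3.5×10⁻⁴ × 0.71 × 62 = 0.015407 m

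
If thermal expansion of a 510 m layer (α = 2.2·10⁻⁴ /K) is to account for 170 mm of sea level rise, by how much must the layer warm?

about 1.52 K

ΔT = Δh/(αH) = 0.17 / (2.2×10⁻⁴ × 510) ≈ 1.515 K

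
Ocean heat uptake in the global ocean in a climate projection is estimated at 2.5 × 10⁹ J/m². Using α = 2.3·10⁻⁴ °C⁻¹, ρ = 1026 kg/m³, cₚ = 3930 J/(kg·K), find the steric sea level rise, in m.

Δh = αQ/(ρcₚ) = 2.3×10⁻⁴ × 2.5×10⁹ / (1026 × 3930) ≈ 0.14260 m

Δh ≈ 0.143 m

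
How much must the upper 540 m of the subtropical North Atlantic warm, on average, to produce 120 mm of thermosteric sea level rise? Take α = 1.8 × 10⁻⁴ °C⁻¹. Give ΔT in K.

1.2 K

ΔT = Δh/(αH) = 0.12 / (1.8×10⁻⁴ × 540) ≈ 1.235 K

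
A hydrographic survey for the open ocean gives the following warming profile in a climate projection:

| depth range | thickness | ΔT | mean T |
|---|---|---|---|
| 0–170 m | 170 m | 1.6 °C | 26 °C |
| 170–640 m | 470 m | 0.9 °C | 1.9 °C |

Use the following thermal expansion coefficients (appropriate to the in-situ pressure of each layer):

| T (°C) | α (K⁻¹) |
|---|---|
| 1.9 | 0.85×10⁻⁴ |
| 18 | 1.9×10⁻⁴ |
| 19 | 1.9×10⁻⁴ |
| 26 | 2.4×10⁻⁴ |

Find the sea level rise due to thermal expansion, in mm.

101 mm

Layer 1 at 26 °C → α = 2.4×10⁻⁴ K⁻¹
Layer 2 at 1.9 °C → α = 0.85×10⁻⁴ K⁻¹
1.6 × 170 × 2.4×10⁻⁴ = 0.06528 m
0.85×10⁻⁴ × 0.9 × 470 = 0.035955 m
Δh = 0.06528 + 0.035955 = 0.101235 m ≈ 101 mm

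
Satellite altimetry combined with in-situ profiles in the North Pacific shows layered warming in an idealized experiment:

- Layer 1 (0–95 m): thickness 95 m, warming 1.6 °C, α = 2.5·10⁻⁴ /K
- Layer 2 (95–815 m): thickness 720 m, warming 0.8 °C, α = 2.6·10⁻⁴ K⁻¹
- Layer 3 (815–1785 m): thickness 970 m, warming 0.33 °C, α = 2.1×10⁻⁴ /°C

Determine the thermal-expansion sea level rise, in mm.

Δh ≈ 250 mm

Layer 1: 2.5×10⁻⁴ × 95 × 1.6 = 0.03800 m
2.6×10⁻⁴ × 0.8 × 720 = 0.14976 m
2.1×10⁻⁴ × 970 × 0.33 = 0.067221 m
Δh = 0.03800 + 0.14976 + 0.067221 = 0.254981 m ≈ 250 mm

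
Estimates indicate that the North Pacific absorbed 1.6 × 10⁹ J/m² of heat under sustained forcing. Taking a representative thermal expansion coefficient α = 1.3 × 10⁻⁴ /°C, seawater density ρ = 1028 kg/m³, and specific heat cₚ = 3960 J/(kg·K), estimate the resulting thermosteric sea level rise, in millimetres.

Δh = αQ/(ρcₚ) = 1.3×10⁻⁴ × 1.6×10⁹ / (1028 × 3960) ≈ 0.051095 m

Δh = 51.1 mm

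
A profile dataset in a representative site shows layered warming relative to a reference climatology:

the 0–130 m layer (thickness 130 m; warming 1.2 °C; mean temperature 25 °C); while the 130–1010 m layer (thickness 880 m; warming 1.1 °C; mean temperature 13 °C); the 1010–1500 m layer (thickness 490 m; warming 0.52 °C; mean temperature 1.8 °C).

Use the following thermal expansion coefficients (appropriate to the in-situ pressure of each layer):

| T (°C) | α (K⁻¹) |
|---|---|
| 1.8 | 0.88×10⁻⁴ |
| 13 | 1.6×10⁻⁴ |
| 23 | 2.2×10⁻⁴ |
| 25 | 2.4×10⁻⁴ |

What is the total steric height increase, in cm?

about 21.5 cm

Layer 1 at 25 °C → α = 2.4×10⁻⁴ K⁻¹
Layer 2 at 13 °C → α = 1.6×10⁻⁴ K⁻¹
Layer 3 at 1.8 °C → α = 0.88×10⁻⁴ K⁻¹
0–130 m: 2.4×10⁻⁴ × 130 × 1.2 = 0.03744 m
1.1 × 880 × 1.6×10⁻⁴ = 0.15488 m
Layer 3: 0.52 × 0.88×10⁻⁴ × 490 = 0.0224224 m
Δh = 0.03744 + 0.15488 + 0.0224224 = 0.2147424 m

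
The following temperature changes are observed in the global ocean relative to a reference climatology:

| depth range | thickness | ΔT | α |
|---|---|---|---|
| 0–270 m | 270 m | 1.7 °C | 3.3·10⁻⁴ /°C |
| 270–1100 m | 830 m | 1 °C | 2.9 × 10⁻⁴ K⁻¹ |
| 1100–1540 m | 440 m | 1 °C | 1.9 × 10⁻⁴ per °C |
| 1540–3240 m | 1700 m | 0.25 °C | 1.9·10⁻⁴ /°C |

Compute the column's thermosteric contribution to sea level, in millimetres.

Δh ≈ 557 mm

Layer 1: 270 × 3.3×10⁻⁴ × 1.7 = 0.15147 m
Layer 2: 830 × 1 × 2.9×10⁻⁴ = 0.24070 m
440 × 1 × 1.9×10⁻⁴ = 0.08360 m
1540–3240 m: 1.9×10⁻⁴ × 1700 × 0.25 = 0.08075 m
Δh = 0.15147 + 0.24070 + 0.08360 + 0.08075 = 0.55652 m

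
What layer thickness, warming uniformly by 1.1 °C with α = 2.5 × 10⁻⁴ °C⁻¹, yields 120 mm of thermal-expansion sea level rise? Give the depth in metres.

440 m

H = Δh/(αΔT) = 0.12 / (2.5×10⁻⁴ × 1.1) ≈ 436.4 m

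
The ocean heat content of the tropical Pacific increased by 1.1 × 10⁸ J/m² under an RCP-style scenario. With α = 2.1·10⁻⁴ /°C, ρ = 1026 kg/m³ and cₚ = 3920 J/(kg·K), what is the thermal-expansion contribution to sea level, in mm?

5.74 mm of thermosteric rise

Δh = αQ/(ρcₚ) = 2.1×10⁻⁴ × 1.1×10⁸ / (1026 × 3920) ≈ 0.0057435 m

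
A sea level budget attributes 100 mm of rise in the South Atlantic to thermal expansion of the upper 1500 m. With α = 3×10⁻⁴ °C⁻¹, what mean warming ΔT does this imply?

ΔT = Δh/(αH) = 0.1 / (3×10⁻⁴ × 1500) ≈ 0.2222 °C

ΔT ≈ 0.22 °C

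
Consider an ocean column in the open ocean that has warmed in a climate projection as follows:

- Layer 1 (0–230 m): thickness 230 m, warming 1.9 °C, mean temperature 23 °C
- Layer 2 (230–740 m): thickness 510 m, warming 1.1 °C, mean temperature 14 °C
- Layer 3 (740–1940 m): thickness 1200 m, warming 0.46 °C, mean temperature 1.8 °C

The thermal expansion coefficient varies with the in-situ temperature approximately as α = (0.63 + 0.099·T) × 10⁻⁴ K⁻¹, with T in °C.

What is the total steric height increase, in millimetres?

285 mm

Layer 1: α = (0.63 + 0.099×23)×10⁻⁴ = 2.907×10⁻⁴ K⁻¹
Layer 2: α = (0.63 + 0.099×14)×10⁻⁴ = 2.016×10⁻⁴ K⁻¹
Layer 3: α = (0.63 + 0.099×1.8)×10⁻⁴ = 0.8082×10⁻⁴ K⁻¹
230 × 1.9 × 2.907×10⁻⁴ = 0.1270359 m
Layer 2: 1.1 × 510 × 2.016×10⁻⁴ = 0.1130976 m
0.46 × 0.8082×10⁻⁴ × 1200 = 0.04461264 m
Δh = 0.1270359 + 0.1130976 + 0.04461264 = 0.28474614 m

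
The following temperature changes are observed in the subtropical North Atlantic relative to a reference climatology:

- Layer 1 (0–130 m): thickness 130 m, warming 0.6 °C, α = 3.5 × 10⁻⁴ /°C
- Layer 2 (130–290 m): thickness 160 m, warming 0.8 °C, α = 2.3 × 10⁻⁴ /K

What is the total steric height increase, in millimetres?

56.7 mm

130 × 3.5×10⁻⁴ × 0.6 = 0.02730 m
0.8 × 2.3×10⁻⁴ × 160 = 0.02944 m
Δh = 0.02730 + 0.02944 = 0.05674 m ≈ 56.7 mm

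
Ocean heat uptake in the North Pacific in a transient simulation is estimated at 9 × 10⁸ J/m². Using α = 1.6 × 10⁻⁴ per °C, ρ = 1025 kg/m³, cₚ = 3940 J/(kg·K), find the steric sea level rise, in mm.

Δh = αQ/(ρcₚ) = 1.6×10⁻⁴ × 9×10⁸ / (1025 × 3940) ≈ 0.035657 m

Δh = 35.7 mm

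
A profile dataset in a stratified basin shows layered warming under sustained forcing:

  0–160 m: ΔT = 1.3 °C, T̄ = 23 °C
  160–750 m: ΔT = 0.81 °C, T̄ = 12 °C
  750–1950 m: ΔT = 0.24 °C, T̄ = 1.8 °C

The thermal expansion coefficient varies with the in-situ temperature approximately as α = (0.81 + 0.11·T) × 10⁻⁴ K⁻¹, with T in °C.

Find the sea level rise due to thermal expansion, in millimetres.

about 200 mm

Layer 1: α = (0.81 + 0.11×23)×10⁻⁴ = 3.34×10⁻⁴ K⁻¹
Layer 2: α = (0.81 + 0.11×12)×10⁻⁴ = 2.13×10⁻⁴ K⁻¹
Layer 3: α = (0.81 + 0.11×1.8)×10⁻⁴ = 1.008×10⁻⁴ K⁻¹
1.3 × 3.34×10⁻⁴ × 160 = 0.069472 m
0.81 × 2.13×10⁻⁴ × 590 = 0.1017927 m
750–1950 m: 1.008×10⁻⁴ × 0.24 × 1200 = 0.0290304 m
Δh = 0.069472 + 0.1017927 + 0.0290304 = 0.2002951 m ≈ 200 mm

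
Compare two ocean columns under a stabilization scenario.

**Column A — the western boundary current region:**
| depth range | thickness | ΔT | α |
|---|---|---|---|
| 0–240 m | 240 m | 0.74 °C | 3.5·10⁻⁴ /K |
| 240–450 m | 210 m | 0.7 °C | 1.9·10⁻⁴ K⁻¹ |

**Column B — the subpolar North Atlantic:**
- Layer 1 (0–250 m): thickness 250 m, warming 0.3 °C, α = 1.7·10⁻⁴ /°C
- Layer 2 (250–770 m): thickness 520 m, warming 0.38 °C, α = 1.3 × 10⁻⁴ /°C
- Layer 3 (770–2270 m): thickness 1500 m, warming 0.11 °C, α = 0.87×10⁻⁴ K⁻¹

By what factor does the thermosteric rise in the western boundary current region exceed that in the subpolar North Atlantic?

≈ 1.7×

A 0–240 m: 0.74 × 3.5×10⁻⁴ × 240 = 0.06216 m
A 1.9×10⁻⁴ × 0.7 × 210 = 0.02793 m
A total: 0.09009 m
B 0–250 m: 0.3 × 1.7×10⁻⁴ × 250 = 0.01275 m
B Layer 2: 1.3×10⁻⁴ × 0.38 × 520 = 0.025688 m
B 770–2270 m: 0.87×10⁻⁴ × 1500 × 0.11 = 0.014355 m
B total: 0.052793 m
Ratio: 0.09009 / 0.052793 ≈ 1.706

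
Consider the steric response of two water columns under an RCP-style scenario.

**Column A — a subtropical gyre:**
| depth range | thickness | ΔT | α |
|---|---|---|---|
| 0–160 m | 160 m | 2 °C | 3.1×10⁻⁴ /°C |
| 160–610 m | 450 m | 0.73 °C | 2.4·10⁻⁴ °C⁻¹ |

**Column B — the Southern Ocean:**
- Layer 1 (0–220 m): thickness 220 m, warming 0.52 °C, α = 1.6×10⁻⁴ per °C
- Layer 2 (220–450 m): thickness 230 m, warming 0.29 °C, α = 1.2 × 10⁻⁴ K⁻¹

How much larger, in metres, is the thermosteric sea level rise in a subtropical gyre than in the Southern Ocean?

Δh_A − Δh_B ≈ 0.15 m

A 3.1×10⁻⁴ × 2 × 160 = 0.09920 m
A 160–610 m: 450 × 2.4×10⁻⁴ × 0.73 = 0.07884 m
A total: 0.17804 m
B Layer 1: 0.52 × 1.6×10⁻⁴ × 220 = 0.018304 m
B 220–450 m: 230 × 0.29 × 1.2×10⁻⁴ = 0.008004 m
B total: 0.026308 m
Difference: 0.17804 − 0.026308 = 0.151732 m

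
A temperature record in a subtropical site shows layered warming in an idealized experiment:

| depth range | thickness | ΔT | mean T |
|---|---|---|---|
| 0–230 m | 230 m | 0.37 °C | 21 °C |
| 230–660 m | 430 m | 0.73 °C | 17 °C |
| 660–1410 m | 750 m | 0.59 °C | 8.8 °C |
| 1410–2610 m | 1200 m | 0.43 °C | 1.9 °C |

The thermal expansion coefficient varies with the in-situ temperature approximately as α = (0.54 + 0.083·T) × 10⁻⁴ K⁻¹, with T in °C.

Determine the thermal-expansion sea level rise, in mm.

Layer 1: α = (0.54 + 0.083×21)×10⁻⁴ = 2.283×10⁻⁴ K⁻¹
Layer 2: α = (0.54 + 0.083×17)×10⁻⁴ = 1.951×10⁻⁴ K⁻¹
Layer 3: α = (0.54 + 0.083×8.8)×10⁻⁴ = 1.2704×10⁻⁴ K⁻¹
Layer 4: α = (0.54 + 0.083×1.9)×10⁻⁴ = 0.6977×10⁻⁴ K⁻¹
0–230 m: 230 × 2.283×10⁻⁴ × 0.37 = 0.01942833 m
230–660 m: 430 × 0.73 × 1.951×10⁻⁴ = 0.06124189 m
660–1410 m: 1.2704×10⁻⁴ × 750 × 0.59 = 0.0562152 m
Layer 4: 0.43 × 1200 × 0.6977×10⁻⁴ = 0.03600132 m
Δh = 0.01942833 + 0.06124189 + 0.0562152 + 0.03600132 = 0.17288674 m ≈ 173 mm

Δh ≈ 173 mm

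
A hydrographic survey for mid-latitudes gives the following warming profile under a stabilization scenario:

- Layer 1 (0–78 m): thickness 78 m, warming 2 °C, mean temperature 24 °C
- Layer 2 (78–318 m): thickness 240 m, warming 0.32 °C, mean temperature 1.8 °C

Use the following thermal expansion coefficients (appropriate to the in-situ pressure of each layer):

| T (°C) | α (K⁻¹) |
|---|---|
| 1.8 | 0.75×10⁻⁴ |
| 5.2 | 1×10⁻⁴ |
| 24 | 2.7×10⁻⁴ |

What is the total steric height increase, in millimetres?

47.9 mm

Layer 1 at 24 °C → α = 2.7×10⁻⁴ K⁻¹
Layer 2 at 1.8 °C → α = 0.75×10⁻⁴ K⁻¹
0–78 m: 78 × 2.7×10⁻⁴ × 2 = 0.04212 m
Layer 2: 240 × 0.75×10⁻⁴ × 0.32 = 0.00576 m
Δh = 0.04212 + 0.00576 = 0.04788 m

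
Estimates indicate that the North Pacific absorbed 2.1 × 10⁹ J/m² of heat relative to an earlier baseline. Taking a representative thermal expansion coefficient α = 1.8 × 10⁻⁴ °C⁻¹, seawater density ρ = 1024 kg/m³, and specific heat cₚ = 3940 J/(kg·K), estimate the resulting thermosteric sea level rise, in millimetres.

93.7 mm

Δh = αQ/(ρcₚ) = 1.8×10⁻⁴ × 2.1×10⁹ / (1024 × 3940) ≈ 0.093691 m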